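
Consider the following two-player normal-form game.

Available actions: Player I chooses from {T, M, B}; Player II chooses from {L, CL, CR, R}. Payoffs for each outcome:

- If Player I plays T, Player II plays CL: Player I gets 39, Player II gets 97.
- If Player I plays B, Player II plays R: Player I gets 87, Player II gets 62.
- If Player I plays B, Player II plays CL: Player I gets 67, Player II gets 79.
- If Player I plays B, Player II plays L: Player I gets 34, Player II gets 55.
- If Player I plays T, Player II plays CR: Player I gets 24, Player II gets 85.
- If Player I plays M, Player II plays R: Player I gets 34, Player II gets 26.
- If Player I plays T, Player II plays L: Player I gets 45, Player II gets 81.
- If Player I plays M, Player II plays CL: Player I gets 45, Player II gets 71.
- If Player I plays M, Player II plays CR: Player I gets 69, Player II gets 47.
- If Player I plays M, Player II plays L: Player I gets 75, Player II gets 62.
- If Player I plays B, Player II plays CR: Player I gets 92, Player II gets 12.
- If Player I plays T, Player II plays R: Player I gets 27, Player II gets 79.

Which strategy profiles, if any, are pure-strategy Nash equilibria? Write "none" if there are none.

The unique pure-strategy Nash equilibrium is (B, CL).

Player I against L: payoffs 45, 75, 34 → best response M.
Player I against CL: payoffs 39, 45, 67 → best response B.
Player I against CR: payoffs 24, 69, 92 → best response B.
Player I against R: payoffs 27, 34, 87 → best response B.
Player II against T: payoffs 81, 97, 85, 79 → best response CL.
Player II against M: payoffs 62, 71, 47, 26 → best response CL.
Player II against B: payoffs 55, 79, 12, 62 → best response CL.
Mutual best responses: (B, CL).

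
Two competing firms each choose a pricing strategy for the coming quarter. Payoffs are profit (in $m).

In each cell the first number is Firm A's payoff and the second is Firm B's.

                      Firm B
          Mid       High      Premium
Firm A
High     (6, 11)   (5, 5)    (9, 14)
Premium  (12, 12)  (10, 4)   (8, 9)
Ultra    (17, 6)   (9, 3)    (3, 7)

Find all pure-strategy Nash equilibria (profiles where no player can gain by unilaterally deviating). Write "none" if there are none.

(High, Mid): Firm A can switch to Premium (6 → 12). Not NE.
(High, High): Firm A can switch to Premium (5 → 10). Not NE.
(High, Premium): Firm A gets 9, best alternative 8; Firm B gets 14, best alternative 11. No profitable deviation — NE.
(Premium, Mid): Firm A can switch to Ultra (12 → 17). Not NE.
(Premium, High): Firm B can switch to Mid (4 → 12). Not NE.
(Premium, Premium): Firm A can switch to High (8 → 9). Not NE.
(Ultra, Mid): Firm B can switch to Premium (6 → 7). Not NE.
(The remaining 2 profiles each have a profitable deviation by the same check.)

(High, Premium)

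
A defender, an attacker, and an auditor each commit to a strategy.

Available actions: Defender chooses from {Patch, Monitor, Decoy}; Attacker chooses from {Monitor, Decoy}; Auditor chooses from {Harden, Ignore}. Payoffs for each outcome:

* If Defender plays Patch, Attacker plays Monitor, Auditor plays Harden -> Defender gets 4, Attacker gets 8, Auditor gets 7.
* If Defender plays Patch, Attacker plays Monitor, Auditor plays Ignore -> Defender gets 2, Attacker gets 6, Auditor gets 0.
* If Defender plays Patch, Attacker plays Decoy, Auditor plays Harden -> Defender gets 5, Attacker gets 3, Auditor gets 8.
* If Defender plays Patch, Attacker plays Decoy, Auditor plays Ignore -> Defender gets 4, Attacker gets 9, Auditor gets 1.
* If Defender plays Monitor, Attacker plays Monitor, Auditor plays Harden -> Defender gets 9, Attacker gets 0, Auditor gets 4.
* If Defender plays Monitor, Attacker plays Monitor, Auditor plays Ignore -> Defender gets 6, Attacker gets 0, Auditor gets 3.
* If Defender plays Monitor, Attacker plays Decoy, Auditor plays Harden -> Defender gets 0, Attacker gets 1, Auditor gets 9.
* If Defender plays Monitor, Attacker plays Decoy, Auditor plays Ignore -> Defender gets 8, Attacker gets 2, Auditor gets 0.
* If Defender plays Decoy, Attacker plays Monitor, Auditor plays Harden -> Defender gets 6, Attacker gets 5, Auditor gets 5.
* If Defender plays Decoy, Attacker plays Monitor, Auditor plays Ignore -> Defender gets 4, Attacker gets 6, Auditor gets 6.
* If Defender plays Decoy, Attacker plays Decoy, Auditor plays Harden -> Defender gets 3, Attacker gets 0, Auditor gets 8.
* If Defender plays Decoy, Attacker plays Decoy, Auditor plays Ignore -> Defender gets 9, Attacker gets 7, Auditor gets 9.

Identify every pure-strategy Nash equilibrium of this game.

The unique pure-strategy Nash equilibrium is (Decoy, Decoy, Ignore).

(Patch, Monitor, Harden): Defender can switch to Monitor (4 → 9). Not NE.
(Patch, Monitor, Ignore): Defender can switch to Monitor (2 → 6). Not NE.
(Patch, Decoy, Harden): Attacker can switch to Monitor (3 → 8). Not NE.
(Patch, Decoy, Ignore): Defender can switch to Monitor (4 → 8). Not NE.
(Monitor, Monitor, Harden): Attacker can switch to Decoy (0 → 1). Not NE.
(Monitor, Monitor, Ignore): Attacker can switch to Decoy (0 → 2). Not NE.
(Monitor, Decoy, Harden): Defender can switch to Patch (0 → 5). Not NE.
(Monitor, Decoy, Ignore): Defender can switch to Decoy (8 → 9). Not NE.
(Decoy, Decoy, Ignore): Defender gets 9, best alternative 8; Attacker gets 7, best alternative 6; Auditor gets 9, best alternative 8. No profitable deviation — NE.
(The remaining 3 profiles each have a profitable deviation by the same check.)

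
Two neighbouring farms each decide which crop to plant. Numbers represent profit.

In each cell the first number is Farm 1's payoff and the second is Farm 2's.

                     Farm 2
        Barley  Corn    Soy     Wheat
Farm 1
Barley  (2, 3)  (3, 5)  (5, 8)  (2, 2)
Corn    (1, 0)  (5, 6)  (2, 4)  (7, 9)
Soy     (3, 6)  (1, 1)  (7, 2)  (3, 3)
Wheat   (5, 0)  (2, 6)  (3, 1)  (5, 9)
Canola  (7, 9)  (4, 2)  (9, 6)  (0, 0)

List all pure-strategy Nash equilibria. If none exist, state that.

(Barley, Barley): Farm 1 can switch to Soy (2 → 3). Not NE.
(Barley, Corn): Farm 1 can switch to Corn (3 → 5). Not NE.
(Barley, Soy): Farm 1 can switch to Soy (5 → 7). Not NE.
(Barley, Wheat): Farm 1 can switch to Corn (2 → 7). Not NE.
(Corn, Barley): Farm 1 can switch to Barley (1 → 2). Not NE.
(Corn, Corn): Farm 2 can switch to Wheat (6 → 9). Not NE.
(Corn, Soy): Farm 1 can switch to Barley (2 → 5). Not NE.
(Corn, Wheat): Farm 1 gets 7, best alternative 5; Farm 2 gets 9, best alternative 6. No profitable deviation — NE.
(Soy, Barley): Farm 1 can switch to Wheat (3 → 5). Not NE.
(Canola, Barley): Farm 1 gets 7, best alternative 5; Farm 2 gets 9, best alternative 6. No profitable deviation — NE.
(The remaining 10 profiles each have a profitable deviation by the same check.)

The pure Nash equilibria are (Corn, Wheat); (Canola, Barley).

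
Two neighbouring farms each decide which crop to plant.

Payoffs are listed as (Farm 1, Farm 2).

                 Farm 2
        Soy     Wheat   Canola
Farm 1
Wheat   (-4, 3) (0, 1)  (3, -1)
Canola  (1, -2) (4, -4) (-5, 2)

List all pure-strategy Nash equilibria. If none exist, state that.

none

For each strategy profile, look for a profitable unilateral deviation.
(Wheat, Soy): Farm 1 can switch to Canola (-4 → 1). Not NE.
(Wheat, Wheat): Farm 1 can switch to Canola (0 → 4). Not NE.
(Wheat, Canola): Farm 2 can switch to Soy (-1 → 3). Not NE.
(Canola, Soy): Farm 2 can switch to Canola (-2 → 2). Not NE.
(Canola, Wheat): Farm 2 can switch to Soy (-4 → -2). Not NE.
(Canola, Canola): Farm 1 can switch to Wheat (-5 → 3). Not NE.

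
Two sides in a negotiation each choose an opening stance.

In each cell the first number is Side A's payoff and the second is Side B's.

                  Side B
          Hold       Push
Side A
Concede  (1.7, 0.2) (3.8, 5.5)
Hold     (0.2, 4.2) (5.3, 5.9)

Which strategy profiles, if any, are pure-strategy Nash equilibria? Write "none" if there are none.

(Concede, Hold): Side B can switch to Push (0.2 → 5.5). Not NE.
(Concede, Push): Side A can switch to Hold (3.8 → 5.3). Not NE.
(Hold, Hold): Side A can switch to Concede (0.2 → 1.7). Not NE.
(Hold, Push): Side A gets 5.3, best alternative 3.8; Side B gets 5.9, best alternative 4.2. No profitable deviation — NE.

Pure NE: (Hold, Push)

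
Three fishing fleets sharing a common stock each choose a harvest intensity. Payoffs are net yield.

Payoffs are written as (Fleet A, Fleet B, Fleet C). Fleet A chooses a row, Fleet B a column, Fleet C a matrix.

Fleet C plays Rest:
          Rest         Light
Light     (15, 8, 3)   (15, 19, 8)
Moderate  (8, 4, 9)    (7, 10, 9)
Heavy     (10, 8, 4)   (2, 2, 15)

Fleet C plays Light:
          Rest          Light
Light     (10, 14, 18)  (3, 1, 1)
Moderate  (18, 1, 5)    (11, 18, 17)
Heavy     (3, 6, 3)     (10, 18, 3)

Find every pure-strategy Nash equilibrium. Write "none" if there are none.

For each player, find the best response to each opponent profile; mutual best responses are the pure NE.
Fleet A against (Rest, Rest): payoffs 15, 8, 10 → best response Light.
Fleet A against (Rest, Light): payoffs 10, 18, 3 → best response Moderate.
Fleet A against (Light, Rest): payoffs 15, 7, 2 → best response Light.
Fleet A against (Light, Light): payoffs 3, 11, 10 → best response Moderate.
Fleet B against (Light, Rest): payoffs 8, 19 → best response Light.
Fleet B against (Light, Light): payoffs 14, 1 → best response Rest.
Fleet B against (Moderate, Rest): payoffs 4, 10 → best response Light.
Fleet B against (Moderate, Light): payoffs 1, 18 → best response Light.
Fleet B against (Heavy, Rest): payoffs 8, 2 → best response Rest.
Fleet B against (Heavy, Light): payoffs 6, 18 → best response Light.
Fleet C against (Light, Rest): payoffs 3, 18 → best response Light.
Fleet C against (Light, Light): payoffs 8, 1 → best response Rest.
Fleet C against (Moderate, Rest): payoffs 9, 5 → best response Rest.
Fleet C against (Moderate, Light): payoffs 9, 17 → best response Light.
Fleet C against (Heavy, Rest): payoffs 4, 3 → best response Rest.
Fleet C against (Heavy, Light): payoffs 15, 3 → best response Rest.
Mutual best responses: (Light, Light, Rest); (Moderate, Light, Light).

Pure-strategy Nash equilibria: (Light, Light, Rest), (Moderate, Light, Light)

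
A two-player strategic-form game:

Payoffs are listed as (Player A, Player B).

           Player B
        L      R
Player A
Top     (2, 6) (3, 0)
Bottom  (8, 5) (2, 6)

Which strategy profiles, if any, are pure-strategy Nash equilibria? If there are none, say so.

No pure-strategy Nash equilibrium.

Check each profile: it is a Nash equilibrium iff no player can strictly gain by switching unilaterally.
(Top, L): Player A can switch to Bottom (2 → 8). Not NE.
(Top, R): Player B can switch to L (0 → 6). Not NE.
(Bottom, L): Player B can switch to R (5 → 6). Not NE.
(Bottom, R): Player A can switch to Top (2 → 3). Not NE.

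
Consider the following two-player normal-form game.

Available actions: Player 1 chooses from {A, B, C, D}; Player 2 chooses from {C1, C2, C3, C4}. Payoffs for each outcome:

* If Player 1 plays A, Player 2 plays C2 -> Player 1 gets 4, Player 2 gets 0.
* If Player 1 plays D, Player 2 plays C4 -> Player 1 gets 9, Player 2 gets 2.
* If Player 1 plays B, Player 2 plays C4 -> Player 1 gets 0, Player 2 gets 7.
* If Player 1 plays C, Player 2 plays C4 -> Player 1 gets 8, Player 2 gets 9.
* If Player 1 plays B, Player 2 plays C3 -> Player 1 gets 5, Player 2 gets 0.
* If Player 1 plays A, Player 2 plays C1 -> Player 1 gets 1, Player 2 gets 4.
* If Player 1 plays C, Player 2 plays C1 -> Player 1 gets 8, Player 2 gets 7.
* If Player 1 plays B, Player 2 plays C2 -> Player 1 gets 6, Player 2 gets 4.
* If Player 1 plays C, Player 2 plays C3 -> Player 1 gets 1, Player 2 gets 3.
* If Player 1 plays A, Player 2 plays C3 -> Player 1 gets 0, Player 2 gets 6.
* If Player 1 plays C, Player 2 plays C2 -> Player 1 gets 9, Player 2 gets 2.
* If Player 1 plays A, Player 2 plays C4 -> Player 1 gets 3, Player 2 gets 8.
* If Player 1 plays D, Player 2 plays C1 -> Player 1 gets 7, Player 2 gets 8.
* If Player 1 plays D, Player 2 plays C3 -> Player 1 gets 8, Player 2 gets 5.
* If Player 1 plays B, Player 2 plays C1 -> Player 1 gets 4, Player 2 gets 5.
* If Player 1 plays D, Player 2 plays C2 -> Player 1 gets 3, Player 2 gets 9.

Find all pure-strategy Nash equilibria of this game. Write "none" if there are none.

Player 1 against C1: payoffs 1, 4, 8, 7 → best response C.
Player 1 against C2: payoffs 4, 6, 9, 3 → best response C.
Player 1 against C3: payoffs 0, 5, 1, 8 → best response D.
Player 1 against C4: payoffs 3, 0, 8, 9 → best response D.
Player 2 against A: payoffs 4, 0, 6, 8 → best response C4.
Player 2 against B: payoffs 5, 4, 0, 7 → best response C4.
Player 2 against C: payoffs 7, 2, 3, 9 → best response C4.
Player 2 against D: payoffs 8, 9, 5, 2 → best response C2.
No profile is a mutual best response for all players.

This game has no pure Nash equilibrium.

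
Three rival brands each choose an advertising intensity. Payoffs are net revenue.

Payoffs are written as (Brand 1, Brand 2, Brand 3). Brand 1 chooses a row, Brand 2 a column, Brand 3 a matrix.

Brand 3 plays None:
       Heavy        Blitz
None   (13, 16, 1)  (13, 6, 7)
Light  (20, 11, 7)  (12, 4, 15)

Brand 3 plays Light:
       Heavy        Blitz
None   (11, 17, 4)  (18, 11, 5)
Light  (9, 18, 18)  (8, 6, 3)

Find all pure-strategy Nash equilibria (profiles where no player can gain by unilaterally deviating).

Brand 1 against (Heavy, None): payoffs 13, 20 → best response Light.
Brand 1 against (Heavy, Light): payoffs 11, 9 → best response None.
Brand 1 against (Blitz, None): payoffs 13, 12 → best response None.
Brand 1 against (Blitz, Light): payoffs 18, 8 → best response None.
Brand 2 against (None, None): payoffs 16, 6 → best response Heavy.
Brand 2 against (None, Light): payoffs 17, 11 → best response Heavy.
Brand 2 against (Light, None): payoffs 11, 4 → best response Heavy.
Brand 2 against (Light, Light): payoffs 18, 6 → best response Heavy.
Brand 3 against (None, Heavy): payoffs 1, 4 → best response Light.
Brand 3 against (None, Blitz): payoffs 7, 5 → best response None.
Brand 3 against (Light, Heavy): payoffs 7, 18 → best response Light.
Brand 3 against (Light, Blitz): payoffs 15, 3 → best response None.
Mutual best responses: (None, Heavy, Light).

The unique pure-strategy Nash equilibrium is (None, Heavy, Light).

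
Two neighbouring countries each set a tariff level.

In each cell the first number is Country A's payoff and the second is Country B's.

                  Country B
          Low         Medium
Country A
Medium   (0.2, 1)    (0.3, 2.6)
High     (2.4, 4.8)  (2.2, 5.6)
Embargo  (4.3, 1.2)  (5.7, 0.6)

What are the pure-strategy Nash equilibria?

The unique pure-strategy Nash equilibrium is (Embargo, Low).

(Medium, Low): Country A can switch to High (0.2 → 2.4). Not NE.
(Medium, Medium): Country A can switch to High (0.3 → 2.2). Not NE.
(High, Low): Country A can switch to Embargo (2.4 → 4.3). Not NE.
(High, Medium): Country A can switch to Embargo (2.2 → 5.7). Not NE.
(Embargo, Low): Country A gets 4.3, best alternative 2.4; Country B gets 1.2, best alternative 0.6. No profitable deviation — NE.
(Embargo, Medium): Country B can switch to Low (0.6 → 1.2). Not NE.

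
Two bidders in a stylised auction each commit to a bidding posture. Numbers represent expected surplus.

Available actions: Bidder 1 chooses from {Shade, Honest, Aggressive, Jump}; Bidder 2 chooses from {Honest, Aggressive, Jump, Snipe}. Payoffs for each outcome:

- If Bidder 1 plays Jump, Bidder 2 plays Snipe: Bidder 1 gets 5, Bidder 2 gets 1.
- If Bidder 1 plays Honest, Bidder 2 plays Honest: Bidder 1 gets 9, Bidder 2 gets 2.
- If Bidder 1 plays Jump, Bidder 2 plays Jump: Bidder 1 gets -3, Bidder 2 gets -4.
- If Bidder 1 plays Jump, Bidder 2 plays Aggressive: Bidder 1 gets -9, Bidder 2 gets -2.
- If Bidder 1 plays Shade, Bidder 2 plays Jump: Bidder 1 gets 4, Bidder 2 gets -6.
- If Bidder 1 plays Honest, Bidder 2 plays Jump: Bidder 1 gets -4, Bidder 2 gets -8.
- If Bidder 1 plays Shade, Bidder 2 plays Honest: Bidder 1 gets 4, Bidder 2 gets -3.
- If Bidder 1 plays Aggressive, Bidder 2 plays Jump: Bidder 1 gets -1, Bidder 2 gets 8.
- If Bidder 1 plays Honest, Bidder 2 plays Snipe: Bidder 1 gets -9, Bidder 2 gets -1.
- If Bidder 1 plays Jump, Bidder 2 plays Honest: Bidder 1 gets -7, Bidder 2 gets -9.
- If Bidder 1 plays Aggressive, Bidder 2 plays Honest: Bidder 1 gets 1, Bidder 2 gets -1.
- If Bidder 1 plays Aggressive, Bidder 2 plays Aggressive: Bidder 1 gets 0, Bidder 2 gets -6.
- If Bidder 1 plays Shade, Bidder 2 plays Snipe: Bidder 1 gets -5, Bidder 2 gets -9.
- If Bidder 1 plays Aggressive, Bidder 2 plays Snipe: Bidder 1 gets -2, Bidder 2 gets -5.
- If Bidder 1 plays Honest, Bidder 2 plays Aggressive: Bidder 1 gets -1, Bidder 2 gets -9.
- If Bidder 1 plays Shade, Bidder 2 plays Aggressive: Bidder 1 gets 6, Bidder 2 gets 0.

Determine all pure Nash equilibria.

Pure-strategy Nash equilibria: (Shade, Aggressive) and (Honest, Honest) and (Jump, Snipe)

Mark each player's best response to every combination of opponents' strategies; a profile where every player is best-responding is a pure Nash equilibrium.
Bidder 1 against Honest: payoffs 4, 9, 1, -7 → best response Honest.
Bidder 1 against Aggressive: payoffs 6, -1, 0, -9 → best response Shade.
Bidder 1 against Jump: payoffs 4, -4, -1, -3 → best response Shade.
Bidder 1 against Snipe: payoffs -5, -9, -2, 5 → best response Jump.
Bidder 2 against Shade: payoffs -3, 0, -6, -9 → best response Aggressive.
Bidder 2 against Honest: payoffs 2, -9, -8, -1 → best response Honest.
Bidder 2 against Aggressive: payoffs -1, -6, 8, -5 → best response Jump.
Bidder 2 against Jump: payoffs -9, -2, -4, 1 → best response Snipe.
Mutual best responses: (Shade, Aggressive); (Honest, Honest); (Jump, Snipe).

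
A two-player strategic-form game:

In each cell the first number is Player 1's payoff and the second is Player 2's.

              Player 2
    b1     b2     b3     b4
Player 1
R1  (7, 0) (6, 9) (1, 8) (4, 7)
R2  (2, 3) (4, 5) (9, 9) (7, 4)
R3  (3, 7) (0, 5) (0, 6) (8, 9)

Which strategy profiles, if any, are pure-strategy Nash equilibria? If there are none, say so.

The pure Nash equilibria are (R1, b2); (R2, b3); (R3, b4).

Player 1 against b1: payoffs 7, 2, 3 → best response R1.
Player 1 against b2: payoffs 6, 4, 0 → best response R1.
Player 1 against b3: payoffs 1, 9, 0 → best response R2.
Player 1 against b4: payoffs 4, 7, 8 → best response R3.
Player 2 against R1: payoffs 0, 9, 8, 7 → best response b2.
Player 2 against R2: payoffs 3, 5, 9, 4 → best response b3.
Player 2 against R3: payoffs 7, 5, 6, 9 → best response b4.
Mutual best responses: (R1, b2); (R2, b3); (R3, b4).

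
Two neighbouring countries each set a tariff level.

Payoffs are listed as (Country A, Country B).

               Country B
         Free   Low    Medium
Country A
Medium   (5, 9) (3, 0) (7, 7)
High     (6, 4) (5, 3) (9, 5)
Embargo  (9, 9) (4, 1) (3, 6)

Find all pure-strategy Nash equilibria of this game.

The pure Nash equilibria are (High, Medium), (Embargo, Free).

Check each profile: it is a Nash equilibrium iff no player can strictly gain by switching unilaterally.
(Medium, Free): Country A can switch to High (5 → 6). Not NE.
(Medium, Low): Country A can switch to High (3 → 5). Not NE.
(Medium, Medium): Country A can switch to High (7 → 9). Not NE.
(High, Free): Country A can switch to Embargo (6 → 9). Not NE.
(High, Low): Country B can switch to Free (3 → 4). Not NE.
(High, Medium): Country A gets 9, best alternative 7; Country B gets 5, best alternative 4. No profitable deviation — NE.
(Embargo, Free): Country A gets 9, best alternative 6; Country B gets 9, best alternative 6. No profitable deviation — NE.
(Embargo, Low): Country A can switch to High (4 → 5). Not NE.
(Embargo, Medium): Country A can switch to Medium (3 → 7). Not NE.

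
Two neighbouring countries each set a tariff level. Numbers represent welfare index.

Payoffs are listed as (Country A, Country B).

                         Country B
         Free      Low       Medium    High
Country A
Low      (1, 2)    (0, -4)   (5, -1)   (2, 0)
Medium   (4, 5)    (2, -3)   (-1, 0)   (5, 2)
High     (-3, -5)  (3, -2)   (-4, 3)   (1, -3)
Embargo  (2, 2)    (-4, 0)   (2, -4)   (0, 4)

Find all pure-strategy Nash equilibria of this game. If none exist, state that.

Country A against Free: payoffs 1, 4, -3, 2 → best response Medium.
Country A against Low: payoffs 0, 2, 3, -4 → best response High.
Country A against Medium: payoffs 5, -1, -4, 2 → best response Low.
Country A against High: payoffs 2, 5, 1, 0 → best response Medium.
Country B against Low: payoffs 2, -4, -1, 0 → best response Free.
Country B against Medium: payoffs 5, -3, 0, 2 → best response Free.
Country B against High: payoffs -5, -2, 3, -3 → best response Medium.
Country B against Embargo: payoffs 2, 0, -4, 4 → best response High.
Mutual best responses: (Medium, Free).

Pure NE: (Medium, Free)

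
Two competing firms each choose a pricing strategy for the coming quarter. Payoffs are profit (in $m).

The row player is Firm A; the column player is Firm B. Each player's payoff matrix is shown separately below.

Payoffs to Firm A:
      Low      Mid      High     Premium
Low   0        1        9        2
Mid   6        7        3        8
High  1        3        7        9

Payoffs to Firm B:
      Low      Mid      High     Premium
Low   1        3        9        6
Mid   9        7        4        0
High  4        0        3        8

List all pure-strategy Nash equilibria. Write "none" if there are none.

(Low, Low): Firm A can switch to Mid (0 → 6). Not NE.
(Low, Mid): Firm A can switch to Mid (1 → 7). Not NE.
(Low, High): Firm A gets 9, best alternative 7; Firm B gets 9, best alternative 6. No profitable deviation — NE.
(Low, Premium): Firm A can switch to Mid (2 → 8). Not NE.
(Mid, Low): Firm A gets 6, best alternative 1; Firm B gets 9, best alternative 7. No profitable deviation — NE.
(Mid, Mid): Firm B can switch to Low (7 → 9). Not NE.
(Mid, High): Firm A can switch to Low (3 → 9). Not NE.
(Mid, Premium): Firm A can switch to High (8 → 9). Not NE.
(High, Low): Firm A can switch to Mid (1 → 6). Not NE.
(High, Mid): Firm A can switch to Mid (3 → 7). Not NE.
(High, High): Firm A can switch to Low (7 → 9). Not NE.
(High, Premium): Firm A gets 9, best alternative 8; Firm B gets 8, best alternative 4. No profitable deviation — NE.

Pure-strategy Nash equilibria: (Low, High); (Mid, Low); (High, Premium)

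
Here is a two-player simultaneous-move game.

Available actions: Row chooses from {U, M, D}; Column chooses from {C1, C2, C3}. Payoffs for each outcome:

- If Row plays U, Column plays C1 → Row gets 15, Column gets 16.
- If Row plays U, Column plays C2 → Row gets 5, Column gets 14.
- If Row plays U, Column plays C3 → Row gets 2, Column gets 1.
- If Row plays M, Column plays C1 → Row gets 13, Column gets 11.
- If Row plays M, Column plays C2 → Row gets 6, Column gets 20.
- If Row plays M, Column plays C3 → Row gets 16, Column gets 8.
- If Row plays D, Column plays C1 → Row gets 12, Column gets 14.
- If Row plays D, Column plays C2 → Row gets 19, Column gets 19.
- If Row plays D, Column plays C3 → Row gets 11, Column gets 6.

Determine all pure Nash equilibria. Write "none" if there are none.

(U, C1); (D, C2)

For each strategy profile, look for a profitable unilateral deviation.
(U, C1): Row gets 15, best alternative 13; Column gets 16, best alternative 14. No profitable deviation — NE.
(U, C2): Row can switch to M (5 → 6). Not NE.
(U, C3): Row can switch to M (2 → 16). Not NE.
(M, C1): Row can switch to U (13 → 15). Not NE.
(M, C2): Row can switch to D (6 → 19). Not NE.
(M, C3): Column can switch to C1 (8 → 11). Not NE.
(D, C1): Row can switch to U (12 → 15). Not NE.
(D, C2): Row gets 19, best alternative 6; Column gets 19, best alternative 14. No profitable deviation — NE.
(D, C3): Row can switch to M (11 → 16). Not NE.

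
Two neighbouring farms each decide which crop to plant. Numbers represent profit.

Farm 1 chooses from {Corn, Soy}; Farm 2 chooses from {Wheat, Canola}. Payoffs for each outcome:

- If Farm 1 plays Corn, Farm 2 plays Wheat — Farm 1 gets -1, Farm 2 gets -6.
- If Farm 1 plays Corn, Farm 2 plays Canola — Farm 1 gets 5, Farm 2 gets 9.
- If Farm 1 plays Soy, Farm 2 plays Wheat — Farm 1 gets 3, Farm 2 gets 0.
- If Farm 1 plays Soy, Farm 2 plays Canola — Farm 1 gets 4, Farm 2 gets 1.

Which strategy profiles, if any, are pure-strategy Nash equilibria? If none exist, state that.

Pure NE: (Corn, Canola)

For each player, find the best response to each opponent profile; mutual best responses are the pure NE.
Farm 1 against Wheat: payoffs -1, 3 → best response Soy.
Farm 1 against Canola: payoffs 5, 4 → best response Corn.
Farm 2 against Corn: payoffs -6, 9 → best response Canola.
Farm 2 against Soy: payoffs 0, 1 → best response Canola.
Mutual best responses: (Corn, Canola).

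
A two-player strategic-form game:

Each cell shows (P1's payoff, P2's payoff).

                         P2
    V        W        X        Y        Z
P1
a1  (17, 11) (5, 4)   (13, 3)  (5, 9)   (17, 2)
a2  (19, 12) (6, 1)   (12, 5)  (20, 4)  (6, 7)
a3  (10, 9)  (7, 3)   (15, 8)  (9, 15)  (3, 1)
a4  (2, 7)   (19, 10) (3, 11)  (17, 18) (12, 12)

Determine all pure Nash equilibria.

(a2, V)

Check each profile: it is a Nash equilibrium iff no player can strictly gain by switching unilaterally.
(a1, V): P1 can switch to a2 (17 → 19). Not NE.
(a1, W): P1 can switch to a2 (5 → 6). Not NE.
(a1, X): P1 can switch to a3 (13 → 15). Not NE.
(a1, Y): P1 can switch to a2 (5 → 20). Not NE.
(a1, Z): P2 can switch to V (2 → 11). Not NE.
(a2, V): P1 gets 19, best alternative 17; P2 gets 12, best alternative 7. No profitable deviation — NE.
(a2, W): P1 can switch to a3 (6 → 7). Not NE.
(a2, X): P1 can switch to a1 (12 → 13). Not NE.
(a2, Y): P2 can switch to V (4 → 12). Not NE.
(a2, Z): P1 can switch to a1 (6 → 17). Not NE.
(a3, V): P1 can switch to a1 (10 → 17). Not NE.
(The remaining 9 profiles each have a profitable deviation by the same check.)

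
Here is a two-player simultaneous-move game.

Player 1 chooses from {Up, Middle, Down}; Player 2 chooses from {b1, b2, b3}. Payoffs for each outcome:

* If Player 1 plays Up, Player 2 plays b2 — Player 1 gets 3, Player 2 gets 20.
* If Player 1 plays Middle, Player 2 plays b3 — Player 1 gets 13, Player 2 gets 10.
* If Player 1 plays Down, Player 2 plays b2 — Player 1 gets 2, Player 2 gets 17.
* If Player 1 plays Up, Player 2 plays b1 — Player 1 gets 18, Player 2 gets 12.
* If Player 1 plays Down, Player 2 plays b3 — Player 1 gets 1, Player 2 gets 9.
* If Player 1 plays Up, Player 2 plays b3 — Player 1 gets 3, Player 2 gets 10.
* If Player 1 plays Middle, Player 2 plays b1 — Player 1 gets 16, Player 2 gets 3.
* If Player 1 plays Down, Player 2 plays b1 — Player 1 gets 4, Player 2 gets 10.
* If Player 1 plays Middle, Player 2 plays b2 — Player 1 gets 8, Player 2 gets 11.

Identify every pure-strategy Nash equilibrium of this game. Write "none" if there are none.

(Up, b1): Player 2 can switch to b2 (12 → 20). Not NE.
(Up, b2): Player 1 can switch to Middle (3 → 8). Not NE.
(Up, b3): Player 1 can switch to Middle (3 → 13). Not NE.
(Middle, b1): Player 1 can switch to Up (16 → 18). Not NE.
(Middle, b2): Player 1 gets 8, best alternative 3; Player 2 gets 11, best alternative 10. No profitable deviation — NE.
(Middle, b3): Player 2 can switch to b2 (10 → 11). Not NE.
(Down, b1): Player 1 can switch to Up (4 → 18). Not NE.
(Down, b2): Player 1 can switch to Up (2 → 3). Not NE.
(Down, b3): Player 1 can switch to Up (1 → 3). Not NE.

The unique pure-strategy Nash equilibrium is (Middle, b2).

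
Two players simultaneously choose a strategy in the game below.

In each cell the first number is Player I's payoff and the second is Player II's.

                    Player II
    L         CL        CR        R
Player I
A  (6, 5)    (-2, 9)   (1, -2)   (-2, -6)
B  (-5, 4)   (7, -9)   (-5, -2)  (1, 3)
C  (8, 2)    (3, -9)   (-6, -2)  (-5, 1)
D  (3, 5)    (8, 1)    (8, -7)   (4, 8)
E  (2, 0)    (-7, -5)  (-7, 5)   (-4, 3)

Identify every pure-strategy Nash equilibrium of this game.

(C, L), (D, R)

(A, L): Player I can switch to C (6 → 8). Not NE.
(A, CL): Player I can switch to B (-2 → 7). Not NE.
(A, CR): Player I can switch to D (1 → 8). Not NE.
(A, R): Player I can switch to B (-2 → 1). Not NE.
(B, L): Player I can switch to A (-5 → 6). Not NE.
(B, CL): Player I can switch to D (7 → 8). Not NE.
(B, CR): Player I can switch to A (-5 → 1). Not NE.
(B, R): Player I can switch to D (1 → 4). Not NE.
(C, L): Player I gets 8, best alternative 6; Player II gets 2, best alternative 1. No profitable deviation — NE.
(C, CL): Player I can switch to B (3 → 7). Not NE.
(C, CR): Player I can switch to A (-6 → 1). Not NE.
(C, R): Player I can switch to A (-5 → -2). Not NE.
(D, L): Player I can switch to A (3 → 6). Not NE.
(D, R): Player I gets 4, best alternative 1; Player II gets 8, best alternative 5. No profitable deviation — NE.
(The remaining 6 profiles each have a profitable deviation by the same check.)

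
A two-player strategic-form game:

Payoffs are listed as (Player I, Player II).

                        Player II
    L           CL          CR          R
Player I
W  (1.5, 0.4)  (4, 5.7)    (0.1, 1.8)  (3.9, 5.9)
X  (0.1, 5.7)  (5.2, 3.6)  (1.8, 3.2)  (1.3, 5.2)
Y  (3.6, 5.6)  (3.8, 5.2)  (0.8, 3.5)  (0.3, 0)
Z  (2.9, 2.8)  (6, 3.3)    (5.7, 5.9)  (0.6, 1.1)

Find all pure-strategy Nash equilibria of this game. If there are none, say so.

Check each profile: it is a Nash equilibrium iff no player can strictly gain by switching unilaterally.
(W, L): Player I can switch to Y (1.5 → 3.6). Not NE.
(W, CL): Player I can switch to X (4 → 5.2). Not NE.
(W, CR): Player I can switch to X (0.1 → 1.8). Not NE.
(W, R): Player I gets 3.9, best alternative 1.3; Player II gets 5.9, best alternative 5.7. No profitable deviation — NE.
(X, L): Player I can switch to W (0.1 → 1.5). Not NE.
(X, CL): Player I can switch to Z (5.2 → 6). Not NE.
(X, CR): Player I can switch to Z (1.8 → 5.7). Not NE.
(X, R): Player I can switch to W (1.3 → 3.9). Not NE.
(Y, L): Player I gets 3.6, best alternative 2.9; Player II gets 5.6, best alternative 5.2. No profitable deviation — NE.
(Y, CL): Player I can switch to W (3.8 → 4). Not NE.
(Y, CR): Player I can switch to X (0.8 → 1.8). Not NE.
(Y, R): Player I can switch to W (0.3 → 3.9). Not NE.
(Z, CR): Player I gets 5.7, best alternative 1.8; Player II gets 5.9, best alternative 3.3. No profitable deviation — NE.
(The remaining 3 profiles each have a profitable deviation by the same check.)

The pure Nash equilibria are (W, R); (Y, L); (Z, CR).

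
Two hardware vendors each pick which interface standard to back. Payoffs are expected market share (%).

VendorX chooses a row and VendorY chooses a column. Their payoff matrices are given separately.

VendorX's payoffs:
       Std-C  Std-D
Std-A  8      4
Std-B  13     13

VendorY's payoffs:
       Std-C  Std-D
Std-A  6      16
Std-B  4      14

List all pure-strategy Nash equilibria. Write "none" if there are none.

(Std-B, Std-D)

VendorX against Std-C: payoffs 8, 13 → best response Std-B.
VendorX against Std-D: payoffs 4, 13 → best response Std-B.
VendorY against Std-A: payoffs 6, 16 → best response Std-D.
VendorY against Std-B: payoffs 4, 14 → best response Std-D.
Mutual best responses: (Std-B, Std-D).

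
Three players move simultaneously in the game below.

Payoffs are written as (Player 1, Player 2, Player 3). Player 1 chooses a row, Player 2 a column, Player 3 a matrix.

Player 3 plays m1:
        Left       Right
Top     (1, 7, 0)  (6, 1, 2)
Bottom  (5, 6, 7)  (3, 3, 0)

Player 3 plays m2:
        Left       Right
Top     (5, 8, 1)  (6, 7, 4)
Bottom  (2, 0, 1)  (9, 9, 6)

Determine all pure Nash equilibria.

Pure-strategy Nash equilibria: (Top, Left, m2); (Bottom, Left, m1); (Bottom, Right, m2)

(Top, Left, m1): Player 1 can switch to Bottom (1 → 5). Not NE.
(Top, Left, m2): Player 1 gets 5, best alternative 2; Player 2 gets 8, best alternative 7; Player 3 gets 1, best alternative 0. No profitable deviation — NE.
(Top, Right, m1): Player 2 can switch to Left (1 → 7). Not NE.
(Top, Right, m2): Player 1 can switch to Bottom (6 → 9). Not NE.
(Bottom, Left, m1): Player 1 gets 5, best alternative 1; Player 2 gets 6, best alternative 3; Player 3 gets 7, best alternative 1. No profitable deviation — NE.
(Bottom, Left, m2): Player 1 can switch to Top (2 → 5). Not NE.
(Bottom, Right, m1): Player 1 can switch to Top (3 → 6). Not NE.
(Bottom, Right, m2): Player 1 gets 9, best alternative 6; Player 2 gets 9, best alternative 0; Player 3 gets 6, best alternative 0. No profitable deviation — NE.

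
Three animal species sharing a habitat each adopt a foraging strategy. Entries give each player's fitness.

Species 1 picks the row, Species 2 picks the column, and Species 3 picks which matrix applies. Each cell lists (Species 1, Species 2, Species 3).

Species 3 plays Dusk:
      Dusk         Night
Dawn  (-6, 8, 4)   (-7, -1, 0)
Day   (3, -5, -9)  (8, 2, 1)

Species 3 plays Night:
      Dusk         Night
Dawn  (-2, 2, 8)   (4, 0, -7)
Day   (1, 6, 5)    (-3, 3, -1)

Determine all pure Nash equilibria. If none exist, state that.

The pure Nash equilibria are (Day, Dusk, Night); (Day, Night, Dusk).

(Dawn, Dusk, Dusk): Species 1 can switch to Day (-6 → 3). Not NE.
(Dawn, Dusk, Night): Species 1 can switch to Day (-2 → 1). Not NE.
(Dawn, Night, Dusk): Species 1 can switch to Day (-7 → 8). Not NE.
(Dawn, Night, Night): Species 2 can switch to Dusk (0 → 2). Not NE.
(Day, Dusk, Dusk): Species 2 can switch to Night (-5 → 2). Not NE.
(Day, Dusk, Night): Species 1 gets 1, best alternative -2; Species 2 gets 6, best alternative 3; Species 3 gets 5, best alternative -9. No profitable deviation — NE.
(Day, Night, Dusk): Species 1 gets 8, best alternative -7; Species 2 gets 2, best alternative -5; Species 3 gets 1, best alternative -1. No profitable deviation — NE.
(Day, Night, Night): Species 1 can switch to Dawn (-3 → 4). Not NE.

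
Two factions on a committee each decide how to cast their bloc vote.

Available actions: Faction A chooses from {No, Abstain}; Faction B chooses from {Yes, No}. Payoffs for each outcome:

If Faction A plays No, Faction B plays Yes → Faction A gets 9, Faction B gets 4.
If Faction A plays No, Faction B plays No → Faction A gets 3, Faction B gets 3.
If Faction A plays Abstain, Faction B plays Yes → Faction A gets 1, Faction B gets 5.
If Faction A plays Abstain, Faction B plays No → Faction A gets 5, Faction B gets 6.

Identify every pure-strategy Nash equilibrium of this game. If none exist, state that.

(No, Yes), (Abstain, No)

For each player, find the best response to each opponent profile; mutual best responses are the pure NE.
Faction A against Yes: payoffs 9, 1 → best response No.
Faction A against No: payoffs 3, 5 → best response Abstain.
Faction B against No: payoffs 4, 3 → best response Yes.
Faction B against Abstain: payoffs 5, 6 → best response No.
Mutual best responses: (No, Yes); (Abstain, No).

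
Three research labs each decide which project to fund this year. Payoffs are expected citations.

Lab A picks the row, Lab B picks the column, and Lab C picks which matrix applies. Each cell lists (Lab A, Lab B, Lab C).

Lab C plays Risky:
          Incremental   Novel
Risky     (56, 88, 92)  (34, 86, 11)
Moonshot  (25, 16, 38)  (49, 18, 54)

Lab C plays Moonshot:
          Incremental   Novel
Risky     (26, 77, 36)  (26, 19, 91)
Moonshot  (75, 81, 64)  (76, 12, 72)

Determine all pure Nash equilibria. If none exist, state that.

The pure Nash equilibria are (Risky, Incremental, Risky), (Moonshot, Incremental, Moonshot).

Mark each player's best response to every combination of opponents' strategies; a profile where every player is best-responding is a pure Nash equilibrium.
Lab A against (Incremental, Risky): payoffs 56, 25 → best response Risky.
Lab A against (Incremental, Moonshot): payoffs 26, 75 → best response Moonshot.
Lab A against (Novel, Risky): payoffs 34, 49 → best response Moonshot.
Lab A against (Novel, Moonshot): payoffs 26, 76 → best response Moonshot.
Lab B against (Risky, Risky): payoffs 88, 86 → best response Incremental.
Lab B against (Risky, Moonshot): payoffs 77, 19 → best response Incremental.
Lab B against (Moonshot, Risky): payoffs 16, 18 → best response Novel.
Lab B against (Moonshot, Moonshot): payoffs 81, 12 → best response Incremental.
Lab C against (Risky, Incremental): payoffs 92, 36 → best response Risky.
Lab C against (Risky, Novel): payoffs 11, 91 → best response Moonshot.
Lab C against (Moonshot, Incremental): payoffs 38, 64 → best response Moonshot.
Lab C against (Moonshot, Novel): payoffs 54, 72 → best response Moonshot.
Mutual best responses: (Risky, Incremental, Risky); (Moonshot, Incremental, Moonshot).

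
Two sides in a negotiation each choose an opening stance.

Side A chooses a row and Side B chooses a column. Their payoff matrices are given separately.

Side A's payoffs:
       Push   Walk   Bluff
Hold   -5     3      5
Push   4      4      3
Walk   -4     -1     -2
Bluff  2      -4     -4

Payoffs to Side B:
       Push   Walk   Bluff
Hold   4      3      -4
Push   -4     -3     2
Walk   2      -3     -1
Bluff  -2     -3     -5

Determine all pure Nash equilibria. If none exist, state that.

(Hold, Push): Side A can switch to Push (-5 → 4). Not NE.
(Hold, Walk): Side A can switch to Push (3 → 4). Not NE.
(Hold, Bluff): Side B can switch to Push (-4 → 4). Not NE.
(Push, Push): Side B can switch to Walk (-4 → -3). Not NE.
(Push, Walk): Side B can switch to Bluff (-3 → 2). Not NE.
(Push, Bluff): Side A can switch to Hold (3 → 5). Not NE.
(The remaining 6 profiles each have a profitable deviation by the same check.)

No pure-strategy Nash equilibrium.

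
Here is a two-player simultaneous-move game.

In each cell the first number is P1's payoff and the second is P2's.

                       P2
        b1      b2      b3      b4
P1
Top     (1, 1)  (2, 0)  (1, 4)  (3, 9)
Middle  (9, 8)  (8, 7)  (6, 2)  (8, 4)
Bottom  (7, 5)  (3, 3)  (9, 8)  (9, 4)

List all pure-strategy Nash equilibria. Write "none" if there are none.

For each player, find the best response to each opponent profile; mutual best responses are the pure NE.
P1 against b1: payoffs 1, 9, 7 → best response Middle.
P1 against b2: payoffs 2, 8, 3 → best response Middle.
P1 against b3: payoffs 1, 6, 9 → best response Bottom.
P1 against b4: payoffs 3, 8, 9 → best response Bottom.
P2 against Top: payoffs 1, 0, 4, 9 → best response b4.
P2 against Middle: payoffs 8, 7, 2, 4 → best response b1.
P2 against Bottom: payoffs 5, 3, 8, 4 → best response b3.
Mutual best responses: (Middle, b1); (Bottom, b3).

The pure Nash equilibria are (Middle, b1), (Bottom, b3).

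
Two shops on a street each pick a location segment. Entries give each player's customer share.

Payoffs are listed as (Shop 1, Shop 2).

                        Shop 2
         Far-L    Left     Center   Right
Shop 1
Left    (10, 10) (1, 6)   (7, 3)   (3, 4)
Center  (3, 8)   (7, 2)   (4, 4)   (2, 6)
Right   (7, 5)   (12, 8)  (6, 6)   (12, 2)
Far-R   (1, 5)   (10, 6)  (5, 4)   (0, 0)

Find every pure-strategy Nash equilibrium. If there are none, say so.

(Left, Far-L); (Right, Left)

Check each profile: it is a Nash equilibrium iff no player can strictly gain by switching unilaterally.
(Left, Far-L): Shop 1 gets 10, best alternative 7; Shop 2 gets 10, best alternative 6. No profitable deviation — NE.
(Left, Left): Shop 1 can switch to Center (1 → 7). Not NE.
(Left, Center): Shop 2 can switch to Far-L (3 → 10). Not NE.
(Left, Right): Shop 1 can switch to Right (3 → 12). Not NE.
(Center, Far-L): Shop 1 can switch to Left (3 → 10). Not NE.
(Center, Left): Shop 1 can switch to Right (7 → 12). Not NE.
(Center, Center): Shop 1 can switch to Left (4 → 7). Not NE.
(Center, Right): Shop 1 can switch to Left (2 → 3). Not NE.
(Right, Far-L): Shop 1 can switch to Left (7 → 10). Not NE.
(Right, Left): Shop 1 gets 12, best alternative 10; Shop 2 gets 8, best alternative 6. No profitable deviation — NE.
(Right, Center): Shop 1 can switch to Left (6 → 7). Not NE.
(Right, Right): Shop 2 can switch to Far-L (2 → 5). Not NE.
(Far-R, Far-L): Shop 1 can switch to Left (1 → 10). Not NE.
(Far-R, Left): Shop 1 can switch to Right (10 → 12). Not NE.
(The remaining 2 profiles each have a profitable deviation by the same check.)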